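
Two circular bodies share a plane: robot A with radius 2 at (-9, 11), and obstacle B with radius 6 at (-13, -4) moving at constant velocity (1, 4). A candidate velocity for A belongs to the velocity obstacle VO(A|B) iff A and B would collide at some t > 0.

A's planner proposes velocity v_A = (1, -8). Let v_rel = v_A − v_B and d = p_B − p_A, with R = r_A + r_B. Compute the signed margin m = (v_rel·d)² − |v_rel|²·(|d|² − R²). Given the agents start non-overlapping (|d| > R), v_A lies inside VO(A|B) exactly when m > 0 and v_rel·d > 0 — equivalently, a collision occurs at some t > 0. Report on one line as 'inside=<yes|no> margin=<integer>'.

d = (-4, -15),  |d|² = 241;  R = 2+6 = 8,  c = 241−8² = 177
v_rel = (0, -12),  |v_rel|² = 144;  v_rel·d = (0)·(-4) + (-12)·(-15) = 180
144·t² − 360·t + 177 = 0  ⇒  m = 180² − 144·177 = 6912
m = 6912 > 0,  v_rel·d = 180 > 0  ⇒  inside

inside=yes margin=6912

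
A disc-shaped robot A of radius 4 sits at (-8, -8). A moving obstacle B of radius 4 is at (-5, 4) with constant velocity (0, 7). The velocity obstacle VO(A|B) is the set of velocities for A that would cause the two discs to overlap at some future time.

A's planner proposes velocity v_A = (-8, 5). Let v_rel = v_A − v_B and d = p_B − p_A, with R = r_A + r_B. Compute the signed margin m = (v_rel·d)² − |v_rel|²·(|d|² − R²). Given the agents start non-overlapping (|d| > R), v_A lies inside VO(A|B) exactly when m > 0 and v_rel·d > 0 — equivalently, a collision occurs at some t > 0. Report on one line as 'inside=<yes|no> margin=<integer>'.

d = (3, 12),  |d|² = 153;  R = 4+4 = 8,  c = 153−8² = 89
v_rel = (-8, -2),  |v_rel|² = 68;  v_rel·d = (-8)·(3) + (-2)·(12) = -48
68·t² + 96·t + 89 = 0  ⇒  m = (-48)² − 68·89 = -3748
m = -3748 < 0,  v_rel·d = -48 < 0  ⇒  outside

inside=no margin=-3748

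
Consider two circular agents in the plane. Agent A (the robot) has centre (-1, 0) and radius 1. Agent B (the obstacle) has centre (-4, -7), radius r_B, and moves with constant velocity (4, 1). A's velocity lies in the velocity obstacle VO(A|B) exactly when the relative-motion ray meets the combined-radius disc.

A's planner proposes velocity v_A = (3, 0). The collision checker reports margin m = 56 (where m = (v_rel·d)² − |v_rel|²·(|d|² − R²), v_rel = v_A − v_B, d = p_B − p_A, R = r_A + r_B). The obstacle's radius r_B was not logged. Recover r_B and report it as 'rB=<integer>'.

m = 56
d = (-3, -7);  v_rel = (-1, -1),  |v_rel|² = 2
v_rel×d = (-1)·(-7) − (-1)·(-3) = 4
since m = R²·2 − 4²:  R² = (16 + 56) / 2 = 36
R = √36 = 6  ⇒  r_B = 6 − 1 = 5

rB=5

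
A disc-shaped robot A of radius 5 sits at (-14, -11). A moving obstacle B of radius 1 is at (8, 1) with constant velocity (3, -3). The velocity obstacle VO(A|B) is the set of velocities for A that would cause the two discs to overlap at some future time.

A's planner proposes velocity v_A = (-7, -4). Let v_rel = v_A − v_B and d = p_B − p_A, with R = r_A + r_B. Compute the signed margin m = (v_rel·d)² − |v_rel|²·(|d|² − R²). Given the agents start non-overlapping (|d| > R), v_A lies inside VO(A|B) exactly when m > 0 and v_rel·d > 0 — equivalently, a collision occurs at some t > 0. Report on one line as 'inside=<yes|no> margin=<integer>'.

d = (22, 12),  |d|² = 628;  R = 5+1 = 6,  c = 628−6² = 592
v_rel = (-10, -1),  |v_rel|² = 101;  v_rel·d = (-10)·(22) + (-1)·(12) = -232
101·t² + 464·t + 592 = 0  ⇒  m = (-232)² − 101·592 = -5968
m = -5968 < 0,  v_rel·d = -232 < 0  ⇒  outside

inside=no margin=-5968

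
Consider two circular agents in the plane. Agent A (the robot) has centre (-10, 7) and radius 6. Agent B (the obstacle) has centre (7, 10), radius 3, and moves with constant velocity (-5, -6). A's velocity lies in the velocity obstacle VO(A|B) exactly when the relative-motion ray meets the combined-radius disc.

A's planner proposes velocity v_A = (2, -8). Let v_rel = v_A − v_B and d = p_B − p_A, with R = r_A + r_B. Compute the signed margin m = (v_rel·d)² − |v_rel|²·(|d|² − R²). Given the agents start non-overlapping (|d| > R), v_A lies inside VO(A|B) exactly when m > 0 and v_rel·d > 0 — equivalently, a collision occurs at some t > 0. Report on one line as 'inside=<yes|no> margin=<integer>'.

d = (17, 3),  |d|² = 298;  R = 6+3 = 9,  c = 298−9² = 217
v_rel = (7, -2),  |v_rel|² = 53;  v_rel·d = (7)·(17) + (-2)·(3) = 113
53·t² − 226·t + 217 = 0  ⇒  m = 113² − 53·217 = 1268
m = 1268 > 0,  v_rel·d = 113 > 0  ⇒  inside

inside=yes margin=1268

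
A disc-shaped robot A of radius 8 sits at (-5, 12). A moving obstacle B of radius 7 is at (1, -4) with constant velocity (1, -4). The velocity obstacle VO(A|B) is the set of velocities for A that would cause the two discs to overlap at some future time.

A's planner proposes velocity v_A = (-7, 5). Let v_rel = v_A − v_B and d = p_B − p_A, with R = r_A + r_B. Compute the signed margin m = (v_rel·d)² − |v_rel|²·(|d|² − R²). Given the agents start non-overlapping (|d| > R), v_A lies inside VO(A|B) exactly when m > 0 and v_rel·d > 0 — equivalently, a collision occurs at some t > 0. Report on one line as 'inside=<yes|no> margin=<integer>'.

d = (6, -16),  |d|² = 292;  R = 8+7 = 15,  c = 292−15² = 67
v_rel = (-8, 9),  |v_rel|² = 145;  v_rel·d = (-8)·(6) + (9)·(-16) = -192
145·t² + 384·t + 67 = 0  ⇒  m = (-192)² − 145·67 = 27149
m = 27149 > 0,  v_rel·d = -192 < 0  ⇒  outside

inside=no margin=27149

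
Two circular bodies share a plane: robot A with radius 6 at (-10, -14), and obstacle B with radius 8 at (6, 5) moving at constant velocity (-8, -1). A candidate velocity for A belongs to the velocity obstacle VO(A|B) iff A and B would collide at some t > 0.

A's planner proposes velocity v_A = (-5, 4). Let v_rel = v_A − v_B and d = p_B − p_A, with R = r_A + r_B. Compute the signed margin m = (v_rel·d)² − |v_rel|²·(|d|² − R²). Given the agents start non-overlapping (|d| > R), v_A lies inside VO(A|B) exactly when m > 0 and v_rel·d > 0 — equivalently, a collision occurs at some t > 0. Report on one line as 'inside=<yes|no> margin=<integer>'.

d = (16, 19),  |d|² = 617;  R = 6+8 = 14,  c = 617−14² = 421
v_rel = (3, 5),  |v_rel|² = 34;  v_rel·d = (3)·(16) + (5)·(19) = 143
34·t² − 286·t + 421 = 0  ⇒  m = 143² − 34·421 = 6135
m = 6135 > 0,  v_rel·d = 143 > 0  ⇒  inside

inside=yes margin=6135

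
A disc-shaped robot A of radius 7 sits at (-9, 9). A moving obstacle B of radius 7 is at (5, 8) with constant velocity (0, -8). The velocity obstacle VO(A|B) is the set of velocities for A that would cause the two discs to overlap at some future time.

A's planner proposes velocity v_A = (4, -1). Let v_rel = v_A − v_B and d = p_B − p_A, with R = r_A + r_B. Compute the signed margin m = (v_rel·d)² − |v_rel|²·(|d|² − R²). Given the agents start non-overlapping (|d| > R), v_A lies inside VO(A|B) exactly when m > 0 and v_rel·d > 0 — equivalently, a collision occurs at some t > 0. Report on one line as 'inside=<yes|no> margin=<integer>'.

d = (14, -1),  |d|² = 197;  R = 7+7 = 14,  c = 197−14² = 1
v_rel = (4, 7),  |v_rel|² = 65;  v_rel·d = (4)·(14) + (7)·(-1) = 49
65·t² − 98·t + 1 = 0  ⇒  m = 49² − 65·1 = 2336
m = 2336 > 0,  v_rel·d = 49 > 0  ⇒  inside

inside=yes margin=2336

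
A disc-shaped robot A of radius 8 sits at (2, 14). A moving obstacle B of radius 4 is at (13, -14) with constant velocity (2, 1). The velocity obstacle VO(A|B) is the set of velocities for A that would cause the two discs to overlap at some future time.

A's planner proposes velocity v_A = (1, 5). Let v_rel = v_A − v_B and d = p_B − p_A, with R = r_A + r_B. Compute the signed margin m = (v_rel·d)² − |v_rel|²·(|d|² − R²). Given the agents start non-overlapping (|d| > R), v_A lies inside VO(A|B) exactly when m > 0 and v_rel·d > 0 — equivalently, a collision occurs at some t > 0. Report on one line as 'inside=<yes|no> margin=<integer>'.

d = (11, -28),  |d|² = 905;  R = 8+4 = 12,  c = 905−12² = 761
v_rel = (-1, 4),  |v_rel|² = 17;  v_rel·d = (-1)·(11) + (4)·(-28) = -123
17·t² + 246·t + 761 = 0  ⇒  m = (-123)² − 17·761 = 2192
m = 2192 > 0,  v_rel·d = -123 < 0  ⇒  outside

inside=no margin=2192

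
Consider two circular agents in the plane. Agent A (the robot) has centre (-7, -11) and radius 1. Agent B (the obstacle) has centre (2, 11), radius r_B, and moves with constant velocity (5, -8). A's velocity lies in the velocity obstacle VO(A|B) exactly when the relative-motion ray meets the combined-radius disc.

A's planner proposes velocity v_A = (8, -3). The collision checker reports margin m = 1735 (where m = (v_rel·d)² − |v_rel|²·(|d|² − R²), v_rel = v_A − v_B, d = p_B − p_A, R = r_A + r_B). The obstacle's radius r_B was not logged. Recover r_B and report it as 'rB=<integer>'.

m = 1735
d = (9, 22);  v_rel = (3, 5),  |v_rel|² = 34
v_rel×d = (3)·(22) − (5)·(9) = 21
since m = R²·34 − 21²:  R² = (441 + 1735) / 34 = 64
R = √64 = 8  ⇒  r_B = 8 − 1 = 7

rB=7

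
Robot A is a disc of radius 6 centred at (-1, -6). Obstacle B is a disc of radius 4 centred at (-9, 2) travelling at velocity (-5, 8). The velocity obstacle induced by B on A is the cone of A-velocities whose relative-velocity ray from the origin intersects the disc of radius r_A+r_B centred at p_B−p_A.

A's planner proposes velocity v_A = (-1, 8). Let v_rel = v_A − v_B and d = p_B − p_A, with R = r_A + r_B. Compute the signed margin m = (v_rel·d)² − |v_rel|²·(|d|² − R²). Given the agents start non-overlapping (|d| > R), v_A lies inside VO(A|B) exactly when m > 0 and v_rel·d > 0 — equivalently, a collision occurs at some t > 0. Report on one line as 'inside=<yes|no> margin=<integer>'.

d = (-8, 8),  |d|² = 128;  R = 6+4 = 10,  c = 128−10² = 28
v_rel = (4, 0),  |v_rel|² = 16;  v_rel·d = (4)·(-8) + (0)·(8) = -32
16·t² + 64·t + 28 = 0  ⇒  m = (-32)² − 16·28 = 576
m = 576 > 0,  v_rel·d = -32 < 0  ⇒  outside

inside=no margin=576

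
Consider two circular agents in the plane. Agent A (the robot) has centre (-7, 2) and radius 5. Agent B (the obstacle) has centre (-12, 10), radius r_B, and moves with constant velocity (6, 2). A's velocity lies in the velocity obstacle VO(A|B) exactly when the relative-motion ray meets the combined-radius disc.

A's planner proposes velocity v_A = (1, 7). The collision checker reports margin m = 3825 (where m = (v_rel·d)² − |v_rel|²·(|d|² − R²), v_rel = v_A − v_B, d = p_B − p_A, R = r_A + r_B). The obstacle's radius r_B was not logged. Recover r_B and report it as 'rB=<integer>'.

m = 3825
d = (-5, 8);  v_rel = (-5, 5),  |v_rel|² = 50
v_rel×d = (-5)·(8) − (5)·(-5) = -15
since m = R²·50 − (-15)²:  R² = (225 + 3825) / 50 = 81
R = √81 = 9  ⇒  r_B = 9 − 5 = 4

rB=4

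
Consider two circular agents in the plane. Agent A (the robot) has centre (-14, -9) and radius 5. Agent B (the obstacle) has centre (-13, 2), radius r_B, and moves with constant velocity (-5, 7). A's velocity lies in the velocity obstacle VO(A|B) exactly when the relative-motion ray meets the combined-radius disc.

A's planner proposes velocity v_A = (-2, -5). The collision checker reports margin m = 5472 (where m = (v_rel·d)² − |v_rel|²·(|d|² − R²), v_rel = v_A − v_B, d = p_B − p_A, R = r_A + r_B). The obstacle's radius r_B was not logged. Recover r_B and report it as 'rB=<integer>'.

m = 5472
d = (1, 11);  v_rel = (3, -12),  |v_rel|² = 153
v_rel×d = (3)·(11) − (-12)·(1) = 45
since m = R²·153 − 45²:  R² = (2025 + 5472) / 153 = 49
R = √49 = 7  ⇒  r_B = 7 − 5 = 2

rB=2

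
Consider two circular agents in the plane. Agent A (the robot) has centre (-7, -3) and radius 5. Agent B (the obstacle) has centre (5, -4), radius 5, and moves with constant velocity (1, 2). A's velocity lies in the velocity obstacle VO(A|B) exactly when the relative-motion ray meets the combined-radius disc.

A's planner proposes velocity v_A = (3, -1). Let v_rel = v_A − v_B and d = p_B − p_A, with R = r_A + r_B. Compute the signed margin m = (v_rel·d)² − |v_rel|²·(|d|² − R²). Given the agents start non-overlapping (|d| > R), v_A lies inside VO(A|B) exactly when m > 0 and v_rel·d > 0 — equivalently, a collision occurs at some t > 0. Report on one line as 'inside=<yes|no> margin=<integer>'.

d = (12, -1),  |d|² = 145;  R = 5+5 = 10,  c = 145−10² = 45
v_rel = (2, -3),  |v_rel|² = 13;  v_rel·d = (2)·(12) + (-3)·(-1) = 27
13·t² − 54·t + 45 = 0  ⇒  m = 27² − 13·45 = 144
m = 144 > 0,  v_rel·d = 27 > 0  ⇒  inside

inside=yes margin=144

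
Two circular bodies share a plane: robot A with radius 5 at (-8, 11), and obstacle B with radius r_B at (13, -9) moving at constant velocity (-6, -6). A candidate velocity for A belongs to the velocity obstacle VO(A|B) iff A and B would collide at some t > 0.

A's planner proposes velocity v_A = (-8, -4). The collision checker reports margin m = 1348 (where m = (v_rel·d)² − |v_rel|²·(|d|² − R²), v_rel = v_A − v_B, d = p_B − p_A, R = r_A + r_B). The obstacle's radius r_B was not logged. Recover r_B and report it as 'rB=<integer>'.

m = 1348
d = (21, -20);  v_rel = (-2, 2),  |v_rel|² = 8
v_rel×d = (-2)·(-20) − (2)·(21) = -2
since m = R²·8 − (-2)²:  R² = (4 + 1348) / 8 = 169
R = √169 = 13  ⇒  r_B = 13 − 5 = 8

rB=8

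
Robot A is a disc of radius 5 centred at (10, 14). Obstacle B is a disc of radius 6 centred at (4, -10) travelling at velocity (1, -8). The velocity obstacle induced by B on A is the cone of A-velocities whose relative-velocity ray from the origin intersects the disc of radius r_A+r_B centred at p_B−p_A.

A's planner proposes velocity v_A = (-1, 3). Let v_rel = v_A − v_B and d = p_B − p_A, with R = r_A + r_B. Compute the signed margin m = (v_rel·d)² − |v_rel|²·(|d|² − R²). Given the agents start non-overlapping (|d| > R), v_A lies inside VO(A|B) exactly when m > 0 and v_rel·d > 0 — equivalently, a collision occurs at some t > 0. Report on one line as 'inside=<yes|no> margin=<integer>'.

d = (-6, -24),  |d|² = 612;  R = 5+6 = 11,  c = 612−11² = 491
v_rel = (-2, 11),  |v_rel|² = 125;  v_rel·d = (-2)·(-6) + (11)·(-24) = -252
125·t² + 504·t + 491 = 0  ⇒  m = (-252)² − 125·491 = 2129
m = 2129 > 0,  v_rel·d = -252 < 0  ⇒  outside

inside=no margin=2129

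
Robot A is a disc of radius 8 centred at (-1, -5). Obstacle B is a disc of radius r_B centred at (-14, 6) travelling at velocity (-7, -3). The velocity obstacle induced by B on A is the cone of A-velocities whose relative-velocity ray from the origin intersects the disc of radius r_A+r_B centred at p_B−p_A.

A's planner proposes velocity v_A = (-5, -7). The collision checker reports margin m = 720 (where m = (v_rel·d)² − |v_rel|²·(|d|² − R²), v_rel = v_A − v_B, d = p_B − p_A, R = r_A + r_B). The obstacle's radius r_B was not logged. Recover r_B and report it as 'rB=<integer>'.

m = 720
d = (-13, 11);  v_rel = (2, -4),  |v_rel|² = 20
v_rel×d = (2)·(11) − (-4)·(-13) = -30
since m = R²·20 − (-30)²:  R² = (900 + 720) / 20 = 81
R = √81 = 9  ⇒  r_B = 9 − 8 = 1

rB=1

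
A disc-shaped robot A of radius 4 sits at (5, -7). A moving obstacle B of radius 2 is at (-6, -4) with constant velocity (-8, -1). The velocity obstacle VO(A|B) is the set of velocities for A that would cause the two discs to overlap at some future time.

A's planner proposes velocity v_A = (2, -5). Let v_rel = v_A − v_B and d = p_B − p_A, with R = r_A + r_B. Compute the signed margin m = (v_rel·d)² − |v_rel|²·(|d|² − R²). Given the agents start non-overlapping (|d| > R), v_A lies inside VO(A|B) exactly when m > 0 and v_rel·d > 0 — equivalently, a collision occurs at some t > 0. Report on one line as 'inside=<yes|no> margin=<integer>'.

d = (-11, 3),  |d|² = 130;  R = 4+2 = 6,  c = 130−6² = 94
v_rel = (10, -4),  |v_rel|² = 116;  v_rel·d = (10)·(-11) + (-4)·(3) = -122
116·t² + 244·t + 94 = 0  ⇒  m = (-122)² − 116·94 = 3980
m = 3980 > 0,  v_rel·d = -122 < 0  ⇒  outside

inside=no margin=3980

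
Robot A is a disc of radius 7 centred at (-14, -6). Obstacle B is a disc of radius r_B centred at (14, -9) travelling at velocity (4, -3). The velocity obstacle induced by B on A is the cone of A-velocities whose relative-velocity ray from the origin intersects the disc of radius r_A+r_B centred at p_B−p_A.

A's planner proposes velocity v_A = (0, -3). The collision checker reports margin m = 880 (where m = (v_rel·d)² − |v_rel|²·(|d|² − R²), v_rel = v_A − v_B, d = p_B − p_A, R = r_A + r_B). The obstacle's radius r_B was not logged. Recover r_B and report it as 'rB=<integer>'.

m = 880
d = (28, -3);  v_rel = (-4, 0),  |v_rel|² = 16
v_rel×d = (-4)·(-3) − (0)·(28) = 12
since m = R²·16 − 12²:  R² = (144 + 880) / 16 = 64
R = √64 = 8  ⇒  r_B = 8 − 7 = 1

rB=1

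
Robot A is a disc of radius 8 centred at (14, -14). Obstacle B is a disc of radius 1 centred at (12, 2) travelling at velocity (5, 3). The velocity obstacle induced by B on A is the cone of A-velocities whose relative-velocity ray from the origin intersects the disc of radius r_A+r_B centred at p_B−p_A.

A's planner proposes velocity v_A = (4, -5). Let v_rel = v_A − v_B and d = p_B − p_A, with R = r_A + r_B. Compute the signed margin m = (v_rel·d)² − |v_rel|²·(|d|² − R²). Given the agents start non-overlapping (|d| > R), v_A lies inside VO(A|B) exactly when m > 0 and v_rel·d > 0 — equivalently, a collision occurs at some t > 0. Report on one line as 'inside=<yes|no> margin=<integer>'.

d = (-2, 16),  |d|² = 260;  R = 8+1 = 9,  c = 260−9² = 179
v_rel = (-1, -8),  |v_rel|² = 65;  v_rel·d = (-1)·(-2) + (-8)·(16) = -126
65·t² + 252·t + 179 = 0  ⇒  m = (-126)² − 65·179 = 4241
m = 4241 > 0,  v_rel·d = -126 < 0  ⇒  outside

inside=no margin=4241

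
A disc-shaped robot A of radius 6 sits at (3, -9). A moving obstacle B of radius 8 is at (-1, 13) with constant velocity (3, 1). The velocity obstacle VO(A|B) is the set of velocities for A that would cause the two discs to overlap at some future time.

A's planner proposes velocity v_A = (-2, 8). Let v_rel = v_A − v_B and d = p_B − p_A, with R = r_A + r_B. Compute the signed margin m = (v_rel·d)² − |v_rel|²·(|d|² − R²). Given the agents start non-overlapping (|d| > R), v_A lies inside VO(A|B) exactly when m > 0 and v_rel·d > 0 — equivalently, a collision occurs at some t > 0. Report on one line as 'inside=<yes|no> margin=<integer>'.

d = (-4, 22),  |d|² = 500;  R = 6+8 = 14,  c = 500−14² = 304
v_rel = (-5, 7),  |v_rel|² = 74;  v_rel·d = (-5)·(-4) + (7)·(22) = 174
74·t² − 348·t + 304 = 0  ⇒  m = 174² − 74·304 = 7780
m = 7780 > 0,  v_rel·d = 174 > 0  ⇒  inside

inside=yes margin=7780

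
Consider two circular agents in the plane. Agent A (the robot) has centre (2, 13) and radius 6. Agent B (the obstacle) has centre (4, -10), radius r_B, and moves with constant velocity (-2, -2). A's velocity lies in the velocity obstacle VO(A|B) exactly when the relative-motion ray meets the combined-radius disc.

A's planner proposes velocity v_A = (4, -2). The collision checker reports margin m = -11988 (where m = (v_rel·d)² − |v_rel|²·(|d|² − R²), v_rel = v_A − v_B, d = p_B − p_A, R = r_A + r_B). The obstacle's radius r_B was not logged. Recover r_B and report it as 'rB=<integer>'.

m = -11988
d = (2, -23);  v_rel = (6, 0),  |v_rel|² = 36
v_rel×d = (6)·(-23) − (0)·(2) = -138
since m = R²·36 − (-138)²:  R² = (19044 + -11988) / 36 = 196
R = √196 = 14  ⇒  r_B = 14 − 6 = 8

rB=8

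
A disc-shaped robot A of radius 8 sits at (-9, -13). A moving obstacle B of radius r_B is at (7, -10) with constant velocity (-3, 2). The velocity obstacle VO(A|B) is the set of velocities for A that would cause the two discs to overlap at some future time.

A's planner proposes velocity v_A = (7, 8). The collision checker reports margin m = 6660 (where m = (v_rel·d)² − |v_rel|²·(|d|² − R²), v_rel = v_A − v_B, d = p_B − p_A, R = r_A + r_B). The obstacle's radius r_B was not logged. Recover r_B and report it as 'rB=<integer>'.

m = 6660
d = (16, 3);  v_rel = (10, 6),  |v_rel|² = 136
v_rel×d = (10)·(3) − (6)·(16) = -66
since m = R²·136 − (-66)²:  R² = (4356 + 6660) / 136 = 81
R = √81 = 9  ⇒  r_B = 9 − 8 = 1

rB=1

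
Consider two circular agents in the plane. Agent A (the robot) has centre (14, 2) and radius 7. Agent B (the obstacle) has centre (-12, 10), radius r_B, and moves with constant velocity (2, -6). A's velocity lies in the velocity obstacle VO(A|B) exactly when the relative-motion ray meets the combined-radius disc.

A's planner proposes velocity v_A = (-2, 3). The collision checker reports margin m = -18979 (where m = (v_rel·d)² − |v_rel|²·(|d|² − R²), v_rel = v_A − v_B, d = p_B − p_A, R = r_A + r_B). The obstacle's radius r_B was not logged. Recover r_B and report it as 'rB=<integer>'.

m = -18979
d = (-26, 8);  v_rel = (-4, 9),  |v_rel|² = 97
v_rel×d = (-4)·(8) − (9)·(-26) = 202
since m = R²·97 − 202²:  R² = (40804 + -18979) / 97 = 225
R = √225 = 15  ⇒  r_B = 15 − 7 = 8

rB=8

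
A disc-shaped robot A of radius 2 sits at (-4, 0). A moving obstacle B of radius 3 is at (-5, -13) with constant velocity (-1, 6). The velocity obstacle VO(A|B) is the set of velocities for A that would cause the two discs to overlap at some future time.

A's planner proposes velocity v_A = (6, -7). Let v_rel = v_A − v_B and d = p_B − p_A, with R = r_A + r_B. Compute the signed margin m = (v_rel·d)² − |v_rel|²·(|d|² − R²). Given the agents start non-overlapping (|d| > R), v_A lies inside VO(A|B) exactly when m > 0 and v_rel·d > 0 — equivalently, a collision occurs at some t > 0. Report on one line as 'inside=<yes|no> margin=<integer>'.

d = (-1, -13),  |d|² = 170;  R = 2+3 = 5,  c = 170−5² = 145
v_rel = (7, -13),  |v_rel|² = 218;  v_rel·d = (7)·(-1) + (-13)·(-13) = 162
218·t² − 324·t + 145 = 0  ⇒  m = 162² − 218·145 = -5366
m = -5366 < 0,  v_rel·d = 162 > 0  ⇒  outside

inside=no margin=-5366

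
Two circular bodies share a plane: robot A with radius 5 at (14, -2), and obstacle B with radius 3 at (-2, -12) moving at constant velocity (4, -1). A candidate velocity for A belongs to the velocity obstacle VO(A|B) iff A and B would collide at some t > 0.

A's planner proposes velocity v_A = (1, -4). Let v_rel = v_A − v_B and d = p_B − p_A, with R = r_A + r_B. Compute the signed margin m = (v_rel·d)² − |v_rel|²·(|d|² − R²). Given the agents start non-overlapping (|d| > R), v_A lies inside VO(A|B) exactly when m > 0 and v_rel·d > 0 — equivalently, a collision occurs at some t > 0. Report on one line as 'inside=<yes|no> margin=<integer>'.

d = (-16, -10),  |d|² = 356;  R = 5+3 = 8,  c = 356−8² = 292
v_rel = (-3, -3),  |v_rel|² = 18;  v_rel·d = (-3)·(-16) + (-3)·(-10) = 78
18·t² − 156·t + 292 = 0  ⇒  m = 78² − 18·292 = 828
m = 828 > 0,  v_rel·d = 78 > 0  ⇒  inside

inside=yes margin=828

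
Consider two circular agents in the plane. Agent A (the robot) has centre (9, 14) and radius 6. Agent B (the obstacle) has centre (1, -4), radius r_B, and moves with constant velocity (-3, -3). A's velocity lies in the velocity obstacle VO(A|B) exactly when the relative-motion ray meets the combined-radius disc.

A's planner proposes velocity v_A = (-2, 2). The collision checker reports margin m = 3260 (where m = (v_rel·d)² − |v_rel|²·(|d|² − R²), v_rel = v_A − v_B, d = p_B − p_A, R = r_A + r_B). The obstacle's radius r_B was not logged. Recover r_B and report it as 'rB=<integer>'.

m = 3260
d = (-8, -18);  v_rel = (1, 5),  |v_rel|² = 26
v_rel×d = (1)·(-18) − (5)·(-8) = 22
since m = R²·26 − 22²:  R² = (484 + 3260) / 26 = 144
R = √144 = 12  ⇒  r_B = 12 − 6 = 6

rB=6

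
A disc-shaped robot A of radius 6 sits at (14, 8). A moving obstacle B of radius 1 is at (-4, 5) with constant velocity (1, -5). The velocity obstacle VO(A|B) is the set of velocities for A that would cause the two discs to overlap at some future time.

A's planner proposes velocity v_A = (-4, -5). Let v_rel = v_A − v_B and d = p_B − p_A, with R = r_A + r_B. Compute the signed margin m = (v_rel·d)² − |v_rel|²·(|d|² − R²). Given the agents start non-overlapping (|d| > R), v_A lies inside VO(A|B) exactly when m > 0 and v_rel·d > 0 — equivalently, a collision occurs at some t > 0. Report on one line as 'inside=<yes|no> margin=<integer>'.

d = (-18, -3),  |d|² = 333;  R = 6+1 = 7,  c = 333−7² = 284
v_rel = (-5, 0),  |v_rel|² = 25;  v_rel·d = (-5)·(-18) + (0)·(-3) = 90
25·t² − 180·t + 284 = 0  ⇒  m = 90² − 25·284 = 1000
m = 1000 > 0,  v_rel·d = 90 > 0  ⇒  inside

inside=yes margin=1000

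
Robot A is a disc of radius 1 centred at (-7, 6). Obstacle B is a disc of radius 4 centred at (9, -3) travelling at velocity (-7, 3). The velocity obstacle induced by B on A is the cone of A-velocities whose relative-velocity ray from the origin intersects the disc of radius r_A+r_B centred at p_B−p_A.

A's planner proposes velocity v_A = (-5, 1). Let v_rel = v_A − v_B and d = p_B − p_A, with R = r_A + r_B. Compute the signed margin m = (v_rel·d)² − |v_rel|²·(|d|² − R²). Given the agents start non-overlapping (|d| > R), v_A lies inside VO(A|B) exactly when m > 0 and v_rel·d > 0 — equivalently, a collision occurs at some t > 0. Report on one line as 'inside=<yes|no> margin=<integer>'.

d = (16, -9),  |d|² = 337;  R = 1+4 = 5,  c = 337−5² = 312
v_rel = (2, -2),  |v_rel|² = 8;  v_rel·d = (2)·(16) + (-2)·(-9) = 50
8·t² − 100·t + 312 = 0  ⇒  m = 50² − 8·312 = 4
m = 4 > 0,  v_rel·d = 50 > 0  ⇒  inside

inside=yes margin=4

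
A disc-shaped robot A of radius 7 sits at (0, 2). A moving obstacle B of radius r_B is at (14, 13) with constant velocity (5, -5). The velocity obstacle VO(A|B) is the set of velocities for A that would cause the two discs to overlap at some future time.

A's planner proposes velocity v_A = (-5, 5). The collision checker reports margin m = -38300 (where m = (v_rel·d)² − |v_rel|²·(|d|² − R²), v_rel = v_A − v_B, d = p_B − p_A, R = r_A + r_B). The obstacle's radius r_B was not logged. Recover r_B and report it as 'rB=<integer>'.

m = -38300
d = (14, 11);  v_rel = (-10, 10),  |v_rel|² = 200
v_rel×d = (-10)·(11) − (10)·(14) = -250
since m = R²·200 − (-250)²:  R² = (62500 + -38300) / 200 = 121
R = √121 = 11  ⇒  r_B = 11 − 7 = 4

rB=4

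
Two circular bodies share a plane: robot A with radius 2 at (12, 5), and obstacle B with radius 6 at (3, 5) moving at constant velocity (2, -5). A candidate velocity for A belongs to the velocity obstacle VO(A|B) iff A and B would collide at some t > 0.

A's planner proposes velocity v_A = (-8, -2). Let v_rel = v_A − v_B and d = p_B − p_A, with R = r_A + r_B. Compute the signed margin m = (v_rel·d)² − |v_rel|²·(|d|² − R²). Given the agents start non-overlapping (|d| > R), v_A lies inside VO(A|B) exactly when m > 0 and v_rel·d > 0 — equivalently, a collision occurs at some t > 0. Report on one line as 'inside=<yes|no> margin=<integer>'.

d = (-9, 0),  |d|² = 81;  R = 2+6 = 8,  c = 81−8² = 17
v_rel = (-10, 3),  |v_rel|² = 109;  v_rel·d = (-10)·(-9) + (3)·(0) = 90
109·t² − 180·t + 17 = 0  ⇒  m = 90² − 109·17 = 6247
m = 6247 > 0,  v_rel·d = 90 > 0  ⇒  inside

inside=yes margin=6247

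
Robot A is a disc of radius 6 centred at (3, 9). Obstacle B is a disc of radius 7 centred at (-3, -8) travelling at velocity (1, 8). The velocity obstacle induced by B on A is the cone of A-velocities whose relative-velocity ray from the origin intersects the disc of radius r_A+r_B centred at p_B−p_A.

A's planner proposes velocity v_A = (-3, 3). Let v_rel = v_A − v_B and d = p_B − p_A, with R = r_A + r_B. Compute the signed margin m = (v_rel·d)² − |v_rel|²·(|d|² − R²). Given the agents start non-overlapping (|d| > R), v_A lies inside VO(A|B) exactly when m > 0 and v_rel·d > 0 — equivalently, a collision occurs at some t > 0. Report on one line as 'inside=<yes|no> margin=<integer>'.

d = (-6, -17),  |d|² = 325;  R = 6+7 = 13,  c = 325−13² = 156
v_rel = (-4, -5),  |v_rel|² = 41;  v_rel·d = (-4)·(-6) + (-5)·(-17) = 109
41·t² − 218·t + 156 = 0  ⇒  m = 109² − 41·156 = 5485
m = 5485 > 0,  v_rel·d = 109 > 0  ⇒  inside

inside=yes margin=5485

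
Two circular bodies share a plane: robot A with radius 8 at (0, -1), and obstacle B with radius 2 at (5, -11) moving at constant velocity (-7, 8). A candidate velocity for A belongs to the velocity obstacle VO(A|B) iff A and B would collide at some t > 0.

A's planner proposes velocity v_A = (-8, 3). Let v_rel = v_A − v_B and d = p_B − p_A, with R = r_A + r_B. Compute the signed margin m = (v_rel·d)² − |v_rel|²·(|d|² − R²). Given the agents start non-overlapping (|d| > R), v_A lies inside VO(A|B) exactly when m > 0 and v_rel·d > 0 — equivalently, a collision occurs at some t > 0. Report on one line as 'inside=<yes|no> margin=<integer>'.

d = (5, -10),  |d|² = 125;  R = 8+2 = 10,  c = 125−10² = 25
v_rel = (-1, -5),  |v_rel|² = 26;  v_rel·d = (-1)·(5) + (-5)·(-10) = 45
26·t² − 90·t + 25 = 0  ⇒  m = 45² − 26·25 = 1375
m = 1375 > 0,  v_rel·d = 45 > 0  ⇒  inside

inside=yes margin=1375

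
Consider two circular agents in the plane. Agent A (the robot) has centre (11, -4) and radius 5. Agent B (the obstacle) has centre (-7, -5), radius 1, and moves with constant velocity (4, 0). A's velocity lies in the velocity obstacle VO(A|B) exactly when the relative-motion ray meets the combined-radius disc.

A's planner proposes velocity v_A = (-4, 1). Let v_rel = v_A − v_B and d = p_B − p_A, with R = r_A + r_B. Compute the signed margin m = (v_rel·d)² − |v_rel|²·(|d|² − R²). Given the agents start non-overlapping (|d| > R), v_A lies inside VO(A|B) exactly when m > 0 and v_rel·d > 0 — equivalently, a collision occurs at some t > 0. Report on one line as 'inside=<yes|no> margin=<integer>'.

d = (-18, -1),  |d|² = 325;  R = 5+1 = 6,  c = 325−6² = 289
v_rel = (-8, 1),  |v_rel|² = 65;  v_rel·d = (-8)·(-18) + (1)·(-1) = 143
65·t² − 286·t + 289 = 0  ⇒  m = 143² − 65·289 = 1664
m = 1664 > 0,  v_rel·d = 143 > 0  ⇒  inside

inside=yes margin=1664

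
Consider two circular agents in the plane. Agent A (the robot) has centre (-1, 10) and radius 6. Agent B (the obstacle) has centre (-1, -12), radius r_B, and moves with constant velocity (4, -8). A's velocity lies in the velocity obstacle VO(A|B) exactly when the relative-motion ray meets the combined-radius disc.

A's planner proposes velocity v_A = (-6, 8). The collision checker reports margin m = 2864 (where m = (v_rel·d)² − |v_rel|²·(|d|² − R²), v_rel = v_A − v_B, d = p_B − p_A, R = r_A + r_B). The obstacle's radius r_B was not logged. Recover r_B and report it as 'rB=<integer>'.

m = 2864
d = (0, -22);  v_rel = (-10, 16),  |v_rel|² = 356
v_rel×d = (-10)·(-22) − (16)·(0) = 220
since m = R²·356 − 220²:  R² = (48400 + 2864) / 356 = 144
R = √144 = 12  ⇒  r_B = 12 − 6 = 6

rB=6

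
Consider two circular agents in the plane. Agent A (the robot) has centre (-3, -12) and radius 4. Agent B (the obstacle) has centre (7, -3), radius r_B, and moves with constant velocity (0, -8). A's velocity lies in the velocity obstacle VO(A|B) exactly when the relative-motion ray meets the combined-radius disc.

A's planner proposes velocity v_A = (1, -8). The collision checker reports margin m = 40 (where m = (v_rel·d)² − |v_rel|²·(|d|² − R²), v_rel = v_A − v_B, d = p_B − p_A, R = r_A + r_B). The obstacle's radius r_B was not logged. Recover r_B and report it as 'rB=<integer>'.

m = 40
d = (10, 9);  v_rel = (1, 0),  |v_rel|² = 1
v_rel×d = (1)·(9) − (0)·(10) = 9
since m = R²·1 − 9²:  R² = (81 + 40) / 1 = 121
R = √121 = 11  ⇒  r_B = 11 − 4 = 7

rB=7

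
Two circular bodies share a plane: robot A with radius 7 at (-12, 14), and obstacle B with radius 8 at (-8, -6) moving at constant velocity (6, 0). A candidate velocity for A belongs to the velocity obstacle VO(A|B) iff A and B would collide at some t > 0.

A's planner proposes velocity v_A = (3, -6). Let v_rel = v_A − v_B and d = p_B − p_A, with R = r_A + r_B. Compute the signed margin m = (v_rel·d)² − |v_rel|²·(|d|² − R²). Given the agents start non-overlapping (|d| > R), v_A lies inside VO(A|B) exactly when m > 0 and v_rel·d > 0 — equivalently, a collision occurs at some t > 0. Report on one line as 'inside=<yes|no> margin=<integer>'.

d = (4, -20),  |d|² = 416;  R = 7+8 = 15,  c = 416−15² = 191
v_rel = (-3, -6),  |v_rel|² = 45;  v_rel·d = (-3)·(4) + (-6)·(-20) = 108
45·t² − 216·t + 191 = 0  ⇒  m = 108² − 45·191 = 3069
m = 3069 > 0,  v_rel·d = 108 > 0  ⇒  inside

inside=yes margin=3069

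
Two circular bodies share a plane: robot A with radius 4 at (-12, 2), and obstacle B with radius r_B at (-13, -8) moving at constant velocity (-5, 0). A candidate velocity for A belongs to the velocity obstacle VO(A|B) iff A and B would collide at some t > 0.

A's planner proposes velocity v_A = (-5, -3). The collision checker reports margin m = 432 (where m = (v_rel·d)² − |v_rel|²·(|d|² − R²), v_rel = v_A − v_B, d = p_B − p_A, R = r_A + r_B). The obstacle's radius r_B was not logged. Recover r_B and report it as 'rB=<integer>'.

m = 432
d = (-1, -10);  v_rel = (0, -3),  |v_rel|² = 9
v_rel×d = (0)·(-10) − (-3)·(-1) = -3
since m = R²·9 − (-3)²:  R² = (9 + 432) / 9 = 49
R = √49 = 7  ⇒  r_B = 7 − 4 = 3

rB=3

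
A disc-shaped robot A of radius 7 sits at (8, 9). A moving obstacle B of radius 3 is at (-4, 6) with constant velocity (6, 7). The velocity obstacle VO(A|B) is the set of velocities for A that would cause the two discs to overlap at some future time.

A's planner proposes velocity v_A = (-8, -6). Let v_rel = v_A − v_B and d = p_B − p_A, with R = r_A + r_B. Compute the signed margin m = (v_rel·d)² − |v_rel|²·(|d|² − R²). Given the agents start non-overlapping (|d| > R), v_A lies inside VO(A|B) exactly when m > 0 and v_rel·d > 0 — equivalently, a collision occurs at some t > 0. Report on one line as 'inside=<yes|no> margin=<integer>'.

d = (-12, -3),  |d|² = 153;  R = 7+3 = 10,  c = 153−10² = 53
v_rel = (-14, -13),  |v_rel|² = 365;  v_rel·d = (-14)·(-12) + (-13)·(-3) = 207
365·t² − 414·t + 53 = 0  ⇒  m = 207² − 365·53 = 23504
m = 23504 > 0,  v_rel·d = 207 > 0  ⇒  inside

inside=yes margin=23504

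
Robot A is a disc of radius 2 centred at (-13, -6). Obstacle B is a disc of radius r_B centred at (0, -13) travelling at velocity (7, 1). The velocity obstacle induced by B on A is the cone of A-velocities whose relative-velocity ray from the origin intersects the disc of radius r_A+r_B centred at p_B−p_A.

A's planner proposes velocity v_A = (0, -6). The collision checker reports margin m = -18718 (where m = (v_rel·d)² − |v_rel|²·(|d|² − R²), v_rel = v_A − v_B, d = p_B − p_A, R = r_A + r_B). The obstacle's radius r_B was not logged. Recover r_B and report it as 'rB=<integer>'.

m = -18718
d = (13, -7);  v_rel = (-7, -7),  |v_rel|² = 98
v_rel×d = (-7)·(-7) − (-7)·(13) = 140
since m = R²·98 − 140²:  R² = (19600 + -18718) / 98 = 9
R = √9 = 3  ⇒  r_B = 3 − 2 = 1

rB=1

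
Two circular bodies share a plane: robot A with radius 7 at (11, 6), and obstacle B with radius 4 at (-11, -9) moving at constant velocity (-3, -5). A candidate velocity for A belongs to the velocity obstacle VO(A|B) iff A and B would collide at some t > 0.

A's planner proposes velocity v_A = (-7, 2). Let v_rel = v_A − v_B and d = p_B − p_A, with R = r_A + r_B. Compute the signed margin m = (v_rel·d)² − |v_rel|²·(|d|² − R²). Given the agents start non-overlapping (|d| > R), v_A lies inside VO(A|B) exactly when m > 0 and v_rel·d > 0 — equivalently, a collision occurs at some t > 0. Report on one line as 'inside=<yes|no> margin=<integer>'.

d = (-22, -15),  |d|² = 709;  R = 7+4 = 11,  c = 709−11² = 588
v_rel = (-4, 7),  |v_rel|² = 65;  v_rel·d = (-4)·(-22) + (7)·(-15) = -17
65·t² + 34·t + 588 = 0  ⇒  m = (-17)² − 65·588 = -37931
m = -37931 < 0,  v_rel·d = -17 < 0  ⇒  outside

inside=no margin=-37931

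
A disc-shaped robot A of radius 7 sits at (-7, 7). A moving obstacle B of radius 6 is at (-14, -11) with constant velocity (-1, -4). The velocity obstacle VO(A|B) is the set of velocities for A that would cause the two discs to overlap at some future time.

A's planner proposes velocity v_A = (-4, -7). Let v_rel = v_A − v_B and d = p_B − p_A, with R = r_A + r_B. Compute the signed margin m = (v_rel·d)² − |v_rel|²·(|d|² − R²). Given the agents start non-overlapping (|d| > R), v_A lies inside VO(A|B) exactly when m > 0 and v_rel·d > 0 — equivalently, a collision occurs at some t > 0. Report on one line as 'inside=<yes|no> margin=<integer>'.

d = (-7, -18),  |d|² = 373;  R = 7+6 = 13,  c = 373−13² = 204
v_rel = (-3, -3),  |v_rel|² = 18;  v_rel·d = (-3)·(-7) + (-3)·(-18) = 75
18·t² − 150·t + 204 = 0  ⇒  m = 75² − 18·204 = 1953
m = 1953 > 0,  v_rel·d = 75 > 0  ⇒  inside

inside=yes margin=1953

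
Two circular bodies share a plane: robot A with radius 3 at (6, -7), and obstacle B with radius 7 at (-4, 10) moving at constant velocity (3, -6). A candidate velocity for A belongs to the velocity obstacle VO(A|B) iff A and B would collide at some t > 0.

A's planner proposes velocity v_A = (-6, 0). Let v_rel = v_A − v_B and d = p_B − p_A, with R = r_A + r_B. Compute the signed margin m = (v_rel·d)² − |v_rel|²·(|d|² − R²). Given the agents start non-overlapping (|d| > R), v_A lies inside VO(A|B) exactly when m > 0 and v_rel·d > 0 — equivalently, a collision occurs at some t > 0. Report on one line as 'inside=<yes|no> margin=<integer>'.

d = (-10, 17),  |d|² = 389;  R = 3+7 = 10,  c = 389−10² = 289
v_rel = (-9, 6),  |v_rel|² = 117;  v_rel·d = (-9)·(-10) + (6)·(17) = 192
117·t² − 384·t + 289 = 0  ⇒  m = 192² − 117·289 = 3051
m = 3051 > 0,  v_rel·d = 192 > 0  ⇒  inside

inside=yes margin=3051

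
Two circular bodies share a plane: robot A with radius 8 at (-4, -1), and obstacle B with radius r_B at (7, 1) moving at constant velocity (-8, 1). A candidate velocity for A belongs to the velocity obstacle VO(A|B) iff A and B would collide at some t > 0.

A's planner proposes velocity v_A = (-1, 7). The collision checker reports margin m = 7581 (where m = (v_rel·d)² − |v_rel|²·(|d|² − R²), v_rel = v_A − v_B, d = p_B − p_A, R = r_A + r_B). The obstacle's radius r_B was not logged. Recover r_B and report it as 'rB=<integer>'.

m = 7581
d = (11, 2);  v_rel = (7, 6),  |v_rel|² = 85
v_rel×d = (7)·(2) − (6)·(11) = -52
since m = R²·85 − (-52)²:  R² = (2704 + 7581) / 85 = 121
R = √121 = 11  ⇒  r_B = 11 − 8 = 3

rB=3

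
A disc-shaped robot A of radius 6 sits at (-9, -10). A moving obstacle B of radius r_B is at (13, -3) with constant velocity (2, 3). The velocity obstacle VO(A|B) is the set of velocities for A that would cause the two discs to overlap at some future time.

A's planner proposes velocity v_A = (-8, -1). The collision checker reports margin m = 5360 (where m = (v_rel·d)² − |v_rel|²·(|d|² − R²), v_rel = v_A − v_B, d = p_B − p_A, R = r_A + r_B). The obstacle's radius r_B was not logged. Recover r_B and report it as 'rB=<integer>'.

m = 5360
d = (22, 7);  v_rel = (-10, -4),  |v_rel|² = 116
v_rel×d = (-10)·(7) − (-4)·(22) = 18
since m = R²·116 − 18²:  R² = (324 + 5360) / 116 = 49
R = √49 = 7  ⇒  r_B = 7 − 6 = 1

rB=1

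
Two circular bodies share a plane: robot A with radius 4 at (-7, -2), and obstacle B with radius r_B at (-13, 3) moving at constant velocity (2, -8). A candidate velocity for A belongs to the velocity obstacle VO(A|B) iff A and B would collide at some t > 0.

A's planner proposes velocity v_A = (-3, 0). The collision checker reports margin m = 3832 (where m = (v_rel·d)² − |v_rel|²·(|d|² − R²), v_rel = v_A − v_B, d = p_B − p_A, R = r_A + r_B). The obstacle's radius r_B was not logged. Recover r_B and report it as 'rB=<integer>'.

m = 3832
d = (-6, 5);  v_rel = (-5, 8),  |v_rel|² = 89
v_rel×d = (-5)·(5) − (8)·(-6) = 23
since m = R²·89 − 23²:  R² = (529 + 3832) / 89 = 49
R = √49 = 7  ⇒  r_B = 7 − 4 = 3

rB=3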